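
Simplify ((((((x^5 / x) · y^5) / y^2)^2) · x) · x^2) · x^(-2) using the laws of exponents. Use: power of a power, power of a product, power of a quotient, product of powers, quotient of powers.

((((((x^5 / x) · y^5) / y^2)^2) · x) · x^2) · x^(-2)
= ((((((x^5 / x) · y^5)^2) / ((y^2)^2)) · x) · x^2) · x^(-2)    [power of a quotient]
= ((((((x^5 / x)^2) · ((y^5)^2)) / ((y^2)^2)) · x) · x^2) · x^(-2)    [power of a product]
= (((((((x^5)^2) / (x^2)) · ((y^5)^2)) / ((y^2)^2)) · x) · x^2) · x^(-2)    [power of a quotient]
= (((((x^10 / (x^2)) · ((y^5)^2)) / ((y^2)^2)) · x) · x^2) · x^(-2)    [power of a power]
= ((((x^8 · ((y^5)^2)) / ((y^2)^2)) · x) · x^2) · x^(-2)    [quotient of powers]
= ((((x^8 · y^10) / ((y^2)^2)) · x) · x^2) · x^(-2)    [power of a power]
= ((((x^8 · y^10) / y^4) · x) · x^2) · x^(-2)    [power of a power]
= x^9·y^6    [quotient of powers; product of powers]

x^9·y^6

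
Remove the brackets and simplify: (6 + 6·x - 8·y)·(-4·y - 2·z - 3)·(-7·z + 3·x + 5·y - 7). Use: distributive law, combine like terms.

84·z² + 174·x·z - 172·y·z + 210·z + 72·x - 90·y + 126 + 156·x·y·z - 72·x²·y - 24·x·y² + 78·x·y + 84·x·z² - 36·x²·z - 54·x² - 144·y²·z + 160·y³ - 224·y² - 112·y·z²

(6 + 6·x - 8·y)·(-4·y - 2·z - 3)·(-7·z + 3·x + 5·y - 7)
= (-24·y - 12·z - 18 - 24·x·y - 12·x·z - 18·x + 32·y² + 16·y·z + 24·y)·(-7·z + 3·x + 5·y - 7)    [distributive law]
= (-12·z - 18 - 24·x·y - 12·x·z - 18·x + 32·y² + 16·y·z)·(-7·z + 3·x + 5·y - 7)    [combine like terms]
= 84·z² - 36·x·z - 60·y·z + 84·z + 126·z - 54·x - 90·y + 126 + 168·x·y·z - 72·x²·y - 120·x·y² + 168·x·y + 84·x·z² - 36·x²·z - 60·x·y·z + 84·x·z + 126·x·z - 54·x² - 90·x·y + 126·x - 224·y²·z + 96·x·y² + 160·y³ - 224·y² - 112·y·z² + 48·x·y·z + 80·y²·z - 112·y·z    [distributive law]
= 84·z² + 174·x·z - 172·y·z + 210·z + 72·x - 90·y + 126 + 156·x·y·z - 72·x²·y - 24·x·y² + 78·x·y + 84·x·z² - 36·x²·z - 54·x² - 144·y²·z + 160·y³ - 224·y² - 112·y·z²    [combine like terms]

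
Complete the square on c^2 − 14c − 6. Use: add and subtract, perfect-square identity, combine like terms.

c^2 − 14c − 6
= c^2 − 14c + 49 − 49 − 6    [add and subtract 49]
= (c − 7)^2 − 49 − 6    [perfect-square identity]
= (c − 7)^2 − 55    [combine constants]

(c − 7)^2 − 55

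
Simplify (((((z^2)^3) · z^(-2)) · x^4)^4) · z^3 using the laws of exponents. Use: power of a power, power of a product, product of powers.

(((((z^2)^3) · z^(-2)) · x^4)^4) · z^3
= (((((z^2)^3) · z^(-2))^4) · ((x^4)^4)) · z^3    [power of a product]
= (((((z^2)^3)^4) · ((z^(-2))^4)) · ((x^4)^4)) · z^3    [power of a product]
= ((((z^2)^12) · ((z^(-2))^4)) · ((x^4)^4)) · z^3    [power of a power]
= ((z^24 · ((z^(-2))^4)) · ((x^4)^4)) · z^3    [power of a power]
= ((z^24 · z^(-8)) · ((x^4)^4)) · z^3    [power of a power]
= (z^16 · ((x^4)^4)) · z^3    [product of powers]
= (z^16 · x^16) · z^3    [power of a power]
= x^16z^19    [product of powers]

x^16z^19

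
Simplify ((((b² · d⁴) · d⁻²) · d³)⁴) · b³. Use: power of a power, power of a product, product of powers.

b¹¹·d²⁰

((((b² · d⁴) · d⁻²) · d³)⁴) · b³
= ((((b² · d⁴) · d⁻²)⁴) · ((d³)⁴)) · b³    [power of a product]
= ((((b² · d⁴)⁴) · ((d⁻²)⁴)) · ((d³)⁴)) · b³    [power of a product]
= (((((b²)⁴) · ((d⁴)⁴)) · ((d⁻²)⁴)) · ((d³)⁴)) · b³    [power of a product]
= (((b⁸ · ((d⁴)⁴)) · ((d⁻²)⁴)) · ((d³)⁴)) · b³    [power of a power]
= (((b⁸ · d¹⁶) · ((d⁻²)⁴)) · ((d³)⁴)) · b³    [power of a power]
= (((b⁸ · d¹⁶) · d⁻⁸) · ((d³)⁴)) · b³    [power of a power]
= (((b⁸ · d¹⁶) · d⁻⁸) · d¹²) · b³    [power of a power]
= b¹¹·d²⁰    [product of powers]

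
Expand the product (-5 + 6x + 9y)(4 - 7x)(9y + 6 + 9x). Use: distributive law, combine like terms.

(-5 + 6x + 9y)(4 - 7x)(9y + 6 + 9x)
= (-20 + 35x + 24x - 42x^2 + 36y - 63xy)(9y + 6 + 9x)    [distributive law]
= (-20 + 59x - 42x^2 + 36y - 63xy)(9y + 6 + 9x)    [combine like terms]
= -180y - 120 - 180x + 531xy + 354x + 531x^2 - 378x^2y - 252x^2 - 378x^3 + 324y^2 + 216y + 324xy - 567xy^2 - 378xy - 567x^2y    [distributive law]
= 36y - 120 + 174x + 477xy + 279x^2 - 945x^2y - 378x^3 + 324y^2 - 567xy^2    [combine like terms]

36y - 120 + 174x + 477xy + 279x^2 - 945x^2y - 378x^3 + 324y^2 - 567xy^2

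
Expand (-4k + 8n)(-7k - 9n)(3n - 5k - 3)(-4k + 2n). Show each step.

(-4k + 8n)(-7k - 9n)(3n - 5k - 3)(-4k + 2n)
= (28k² + 36kn - 56kn - 72n²)(3n - 5k - 3)(-4k + 2n)    [distributive law]
= (28k² - 20kn - 72n²)(3n - 5k - 3)(-4k + 2n)    [combine like terms]
= (84k²n - 140k³ - 84k² - 60kn² + 100k²n + 60kn - 216n³ + 360kn² + 216n²)(-4k + 2n)    [distributive law]
= (184k²n - 140k³ - 84k² + 300kn² + 60kn - 216n³ + 216n²)(-4k + 2n)    [combine like terms]
= -736k³n + 368k²n² + 560k⁴ - 280k³n + 336k³ - 168k²n - 1200k²n² + 600kn³ - 240k²n + 120kn² + 864kn³ - 432n⁴ - 864kn² + 432n³    [distributive law]
= -1016k³n - 832k²n² + 560k⁴ + 336k³ - 408k²n + 1464kn³ - 744kn² - 432n⁴ + 432n³    [combine like terms]

-1016k³n - 832k²n² + 560k⁴ + 336k³ - 408k²n + 1464kn³ - 744kn² - 432n⁴ + 432n³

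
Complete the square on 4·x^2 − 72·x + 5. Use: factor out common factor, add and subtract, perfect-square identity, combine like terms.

4·x^2 − 72·x + 5
= 4(x^2 − 18·x) + 5    [factor out 4 from the x-terms]
= 4(x^2 − 18·x + 81 − 81) + 5    [add and subtract 81 inside the bracket]
= 4(x − 9)^2 − 324 + 5    [perfect-square identity]
= 4(x − 9)^2 − 319    [combine constants]

4(x − 9)^2 − 319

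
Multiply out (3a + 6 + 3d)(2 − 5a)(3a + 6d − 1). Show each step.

(3a + 6 + 3d)(2 − 5a)(3a + 6d − 1)
= (6a − 15a^2 + 12 − 30a + 6d − 15ad)(3a + 6d − 1)    [distributive law]
= (−24a − 15a^2 + 12 + 6d − 15ad)(3a + 6d − 1)    [combine like terms]
= −72a^2 − 144ad + 24a − 45a^3 − 90a^2d + 15a^2 + 36a + 72d − 12 + 18ad + 36d^2 − 6d − 45a^2d − 90ad^2 + 15ad    [distributive law]
= −57a^2 − 111ad + 60a − 45a^3 − 135a^2d + 66d − 12 + 36d^2 − 90ad^2    [combine like terms]

−57a^2 − 111ad + 60a − 45a^3 − 135a^2d + 66d − 12 + 36d^2 − 90ad^2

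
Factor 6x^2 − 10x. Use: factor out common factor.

2x(3x − 5)

6x^2 − 10x
= 2(3x^2 − 5x)    [factor out 2]
= 2x(3x − 5)    [factor out x]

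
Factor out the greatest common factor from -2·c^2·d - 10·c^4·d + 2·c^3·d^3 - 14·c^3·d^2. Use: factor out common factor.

2·c^2·d(-1 - 5·c^2 + c·d^2 - 7·c·d)

-2·c^2·d - 10·c^4·d + 2·c^3·d^3 - 14·c^3·d^2
= 2(-c^2·d - 5·c^4·d + c^3·d^3 - 7·c^3·d^2)    [factor out 2]
= 2·c^2·d(-1 - 5·c^2 + c·d^2 - 7·c·d)    [factor out c^2·d]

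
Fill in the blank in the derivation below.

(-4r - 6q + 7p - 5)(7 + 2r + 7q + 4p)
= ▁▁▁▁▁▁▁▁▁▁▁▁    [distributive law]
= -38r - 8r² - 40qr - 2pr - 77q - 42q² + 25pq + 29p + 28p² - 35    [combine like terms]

Applying distributive law to the line above:

-28r - 8r² - 28qr - 16pr - 42q - 12qr - 42q² - 24pq + 49p + 14pr + 49pq + 28p² - 35 - 10r - 35q - 20p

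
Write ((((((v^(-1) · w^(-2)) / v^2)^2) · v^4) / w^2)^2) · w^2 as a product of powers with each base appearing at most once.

((((((v^(-1) · w^(-2)) / v^2)^2) · v^4) / w^2)^2) · w^2
= ((((((v^(-1) · w^(-2)) / v^2)^2) · v^4)^2) / ((w^2)^2)) · w^2    [power of a quotient]
= ((((((v^(-1) · w^(-2)) / v^2)^2)^2) · ((v^4)^2)) / ((w^2)^2)) · w^2    [power of a product]
= (((((v^(-1) · w^(-2)) / v^2)^4) · ((v^4)^2)) / ((w^2)^2)) · w^2    [power of a power]
= (((((v^(-1) · w^(-2))^4) / ((v^2)^4)) · ((v^4)^2)) / ((w^2)^2)) · w^2    [power of a quotient]
= ((((((v^(-1))^4) · ((w^(-2))^4)) / ((v^2)^4)) · ((v^4)^2)) / ((w^2)^2)) · w^2    [power of a product]
= ((((v^(-4) · ((w^(-2))^4)) / ((v^2)^4)) · ((v^4)^2)) / ((w^2)^2)) · w^2    [power of a power]
= ((((v^(-4) · w^(-8)) / ((v^2)^4)) · ((v^4)^2)) / ((w^2)^2)) · w^2    [power of a power]
= ((((v^(-4) · w^(-8)) / v^8) · ((v^4)^2)) / ((w^2)^2)) · w^2    [power of a power]
= ((((v^(-4) · w^(-8)) / v^8) · v^8) / ((w^2)^2)) · w^2    [power of a power]
= ((((v^(-4) · w^(-8)) / v^8) · v^8) / w^4) · w^2    [power of a power]
= v^(-4)·w^(-10)    [quotient of powers; product of powers]

v^(-4)·w^(-10)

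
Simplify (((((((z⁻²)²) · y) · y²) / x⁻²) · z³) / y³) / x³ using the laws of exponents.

x⁻¹z⁻¹

(((((((z⁻²)²) · y) · y²) / x⁻²) · z³) / y³) / x³
= (((((z⁻⁴ · y) · y²) / x⁻²) · z³) / y³) / x³    [power of a power]
= x⁻¹z⁻¹    [quotient of powers; product of powers]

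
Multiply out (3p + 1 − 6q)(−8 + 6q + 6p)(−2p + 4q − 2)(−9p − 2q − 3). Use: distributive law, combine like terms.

972p^2q − 2304pq^2 + 1588pq − 468p^2 − 300p − 900p^3q − 216p^2q^2 + 324p^4 + 108p^3 − 584q^2 + 388q − 48 − 144q^3 + 1296pq^3 + 288q^4

(3p + 1 − 6q)(−8 + 6q + 6p)(−2p + 4q − 2)(−9p − 2q − 3)
= (−24p + 18pq + 18p^2 − 8 + 6q + 6p + 48q − 36q^2 − 36pq)(−2p + 4q − 2)(−9p − 2q − 3)    [distributive law]
= (−18p − 18pq + 18p^2 − 8 + 54q − 36q^2)(−2p + 4q − 2)(−9p − 2q − 3)    [combine like terms]
= (36p^2 − 72pq + 36p + 36p^2q − 72pq^2 + 36pq − 36p^3 + 72p^2q − 36p^2 + 16p − 32q + 16 − 108pq + 216q^2 − 108q + 72pq^2 − 144q^3 + 72q^2)(−9p − 2q − 3)    [distributive law]
= (−144pq + 52p + 108p^2q − 36p^3 − 140q + 16 + 288q^2 − 144q^3)(−9p − 2q − 3)    [combine like terms]
= 1296p^2q + 288pq^2 + 432pq − 468p^2 − 104pq − 156p − 972p^3q − 216p^2q^2 − 324p^2q + 324p^4 + 72p^3q + 108p^3 + 1260pq + 280q^2 + 420q − 144p − 32q − 48 − 2592pq^2 − 576q^3 − 864q^2 + 1296pq^3 + 288q^4 + 432q^3    [distributive law]
= 972p^2q − 2304pq^2 + 1588pq − 468p^2 − 300p − 900p^3q − 216p^2q^2 + 324p^4 + 108p^3 − 584q^2 + 388q − 48 − 144q^3 + 1296pq^3 + 288q^4    [combine like terms]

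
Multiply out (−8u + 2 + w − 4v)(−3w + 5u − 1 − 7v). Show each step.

29uw − 40u² + 18u + 36uv − 7w − 2 − 10v − 3w² + 5vw + 28v²

(−8u + 2 + w − 4v)(−3w + 5u − 1 − 7v)
= 24uw − 40u² + 8u + 56uv − 6w + 10u − 2 − 14v − 3w² + 5uw − w − 7vw + 12vw − 20uv + 4v + 28v²    [distributive law]
= 29uw − 40u² + 18u + 36uv − 7w − 2 − 10v − 3w² + 5vw + 28v²    [combine like terms]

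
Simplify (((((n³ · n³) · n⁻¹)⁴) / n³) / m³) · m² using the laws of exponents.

(((((n³ · n³) · n⁻¹)⁴) / n³) / m³) · m²
= (((((n³ · n³)⁴) · ((n⁻¹)⁴)) / n³) / m³) · m²    [power of a product]
= ((((((n³)⁴) · ((n³)⁴)) · ((n⁻¹)⁴)) / n³) / m³) · m²    [power of a product]
= ((((n¹² · ((n³)⁴)) · ((n⁻¹)⁴)) / n³) / m³) · m²    [power of a power]
= ((((n¹² · n¹²) · ((n⁻¹)⁴)) / n³) / m³) · m²    [power of a power]
= (((n²⁴ · ((n⁻¹)⁴)) / n³) / m³) · m²    [product of powers]
= (((n²⁴ · n⁻⁴) / n³) / m³) · m²    [power of a power]
= ((n²⁰ / n³) / m³) · m²    [product of powers]
= (n¹⁷ / m³) · m²    [quotient of powers]
= m⁻¹n¹⁷    [quotient of powers]

m⁻¹n¹⁷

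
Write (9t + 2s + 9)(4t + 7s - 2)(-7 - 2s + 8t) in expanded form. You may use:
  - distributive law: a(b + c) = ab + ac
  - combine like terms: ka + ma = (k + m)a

-108t^2 + 496st^2 + 288t^3 - 61st - 30s^2t - 270t - 216s^2 - 28s^3 - 377s + 126

(9t + 2s + 9)(4t + 7s - 2)(-7 - 2s + 8t)
= (36t^2 + 63st - 18t + 8st + 14s^2 - 4s + 36t + 63s - 18)(-7 - 2s + 8t)    [distributive law]
= (36t^2 + 71st + 18t + 14s^2 + 59s - 18)(-7 - 2s + 8t)    [combine like terms]
= -252t^2 - 72st^2 + 288t^3 - 497st - 142s^2t + 568st^2 - 126t - 36st + 144t^2 - 98s^2 - 28s^3 + 112s^2t - 413s - 118s^2 + 472st + 126 + 36s - 144t    [distributive law]
= -108t^2 + 496st^2 + 288t^3 - 61st - 30s^2t - 270t - 216s^2 - 28s^3 - 377s + 126    [combine like terms]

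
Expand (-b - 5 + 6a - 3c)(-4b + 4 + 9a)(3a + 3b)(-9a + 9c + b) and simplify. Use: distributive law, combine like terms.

(-b - 5 + 6a - 3c)(-4b + 4 + 9a)(3a + 3b)(-9a + 9c + b)
= (4b^2 - 4b - 9ab + 20b - 20 - 45a - 24ab + 24a + 54a^2 + 12bc - 12c - 27ac)(3a + 3b)(-9a + 9c + b)    [distributive law]
= (4b^2 + 16b - 33ab - 20 - 21a + 54a^2 + 12bc - 12c - 27ac)(3a + 3b)(-9a + 9c + b)    [combine like terms]
= (12ab^2 + 12b^3 + 48ab + 48b^2 - 99a^2b - 99ab^2 - 60a - 60b - 63a^2 - 63ab + 162a^3 + 162a^2b + 36abc + 36b^2c - 36ac - 36bc - 81a^2c - 81abc)(-9a + 9c + b)    [distributive law]
= (-87ab^2 + 12b^3 - 15ab + 48b^2 + 63a^2b - 60a - 60b - 63a^2 + 162a^3 - 45abc + 36b^2c - 36ac - 36bc - 81a^2c)(-9a + 9c + b)    [combine like terms]
= 783a^2b^2 - 783ab^2c - 87ab^3 - 108ab^3 + 108b^3c + 12b^4 + 135a^2b - 135abc - 15ab^2 - 432ab^2 + 432b^2c + 48b^3 - 567a^3b + 567a^2bc + 63a^2b^2 + 540a^2 - 540ac - 60ab + 540ab - 540bc - 60b^2 + 567a^3 - 567a^2c - 63a^2b - 1458a^4 + 1458a^3c + 162a^3b + 405a^2bc - 405abc^2 - 45ab^2c - 324ab^2c + 324b^2c^2 + 36b^3c + 324a^2c - 324ac^2 - 36abc + 324abc - 324bc^2 - 36b^2c + 729a^3c - 729a^2c^2 - 81a^2bc    [distributive law]
= 846a^2b^2 - 1152ab^2c - 195ab^3 + 144b^3c + 12b^4 + 72a^2b + 153abc - 447ab^2 + 396b^2c + 48b^3 - 405a^3b + 891a^2bc + 540a^2 - 540ac + 480ab - 540bc - 60b^2 + 567a^3 - 243a^2c - 1458a^4 + 2187a^3c - 405abc^2 + 324b^2c^2 - 324ac^2 - 324bc^2 - 729a^2c^2    [combine like terms]

846a^2b^2 - 1152ab^2c - 195ab^3 + 144b^3c + 12b^4 + 72a^2b + 153abc - 447ab^2 + 396b^2c + 48b^3 - 405a^3b + 891a^2bc + 540a^2 - 540ac + 480ab - 540bc - 60b^2 + 567a^3 - 243a^2c - 1458a^4 + 2187a^3c - 405abc^2 + 324b^2c^2 - 324ac^2 - 324bc^2 - 729a^2c^2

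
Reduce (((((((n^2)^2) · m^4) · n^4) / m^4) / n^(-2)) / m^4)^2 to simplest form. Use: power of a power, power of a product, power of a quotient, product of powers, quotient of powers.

(((((((n^2)^2) · m^4) · n^4) / m^4) / n^(-2)) / m^4)^2
= (((((((n^2)^2) · m^4) · n^4) / m^4) / n^(-2))^2) / ((m^4)^2)    [power of a quotient]
= (((((((n^2)^2) · m^4) · n^4) / m^4)^2) / ((n^(-2))^2)) / ((m^4)^2)    [power of a quotient]
= (((((((n^2)^2) · m^4) · n^4)^2) / ((m^4)^2)) / ((n^(-2))^2)) / ((m^4)^2)    [power of a quotient]
= (((((((n^2)^2) · m^4)^2) · ((n^4)^2)) / ((m^4)^2)) / ((n^(-2))^2)) / ((m^4)^2)    [power of a product]
= (((((((n^2)^2)^2) · ((m^4)^2)) · ((n^4)^2)) / ((m^4)^2)) / ((n^(-2))^2)) / ((m^4)^2)    [power of a product]
= ((((((n^2)^4) · ((m^4)^2)) · ((n^4)^2)) / ((m^4)^2)) / ((n^(-2))^2)) / ((m^4)^2)    [power of a power]
= ((((n^8 · ((m^4)^2)) · ((n^4)^2)) / ((m^4)^2)) / ((n^(-2))^2)) / ((m^4)^2)    [power of a power]
= ((((n^8 · m^8) · ((n^4)^2)) / ((m^4)^2)) / ((n^(-2))^2)) / ((m^4)^2)    [power of a power]
= ((((n^8 · m^8) · n^8) / ((m^4)^2)) / ((n^(-2))^2)) / ((m^4)^2)    [power of a power]
= ((((n^8 · m^8) · n^8) / m^8) / ((n^(-2))^2)) / ((m^4)^2)    [power of a power]
= ((((n^8 · m^8) · n^8) / m^8) / n^(-4)) / ((m^4)^2)    [power of a power]
= ((((n^8 · m^8) · n^8) / m^8) / n^(-4)) / m^8    [power of a power]
= m^(-8)n^20    [quotient of powers; product of powers]

m^(-8)n^20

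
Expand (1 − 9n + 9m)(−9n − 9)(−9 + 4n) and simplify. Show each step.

(1 − 9n + 9m)(−9n − 9)(−9 + 4n)
= (−9n − 9 + 81n² + 81n − 81mn − 81m)(−9 + 4n)    [distributive law]
= (72n − 9 + 81n² − 81mn − 81m)(−9 + 4n)    [combine like terms]
= −648n + 288n² + 81 − 36n − 729n² + 324n³ + 729mn − 324mn² + 729m − 324mn    [distributive law]
= −684n − 441n² + 81 + 324n³ + 405mn − 324mn² + 729m    [combine like terms]

−684n − 441n² + 81 + 324n³ + 405mn − 324mn² + 729m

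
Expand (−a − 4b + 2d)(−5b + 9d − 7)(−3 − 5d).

−15ab − 25abd − 8ad + 45ad^2 − 21a − 60b^2 − 100b^2d − 2bd + 230bd^2 − 84b + 16d^2 − 90d^3 + 42d

(−a − 4b + 2d)(−5b + 9d − 7)(−3 − 5d)
= (5ab − 9ad + 7a + 20b^2 − 36bd + 28b − 10bd + 18d^2 − 14d)(−3 − 5d)    [distributive law]
= (5ab − 9ad + 7a + 20b^2 − 46bd + 28b + 18d^2 − 14d)(−3 − 5d)    [combine like terms]
= −15ab − 25abd + 27ad + 45ad^2 − 21a − 35ad − 60b^2 − 100b^2d + 138bd + 230bd^2 − 84b − 140bd − 54d^2 − 90d^3 + 42d + 70d^2    [distributive law]
= −15ab − 25abd − 8ad + 45ad^2 − 21a − 60b^2 − 100b^2d − 2bd + 230bd^2 − 84b + 16d^2 − 90d^3 + 42d    [combine like terms]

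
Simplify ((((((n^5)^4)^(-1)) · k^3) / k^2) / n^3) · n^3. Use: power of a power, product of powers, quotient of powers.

((((((n^5)^4)^(-1)) · k^3) / k^2) / n^3) · n^3
= (((((n^5)^(-4)) · k^3) / k^2) / n^3) · n^3    [power of a power]
= (((n^(-20) · k^3) / k^2) / n^3) · n^3    [power of a power]
= k·n^(-20)    [quotient of powers; product of powers]

k·n^(-20)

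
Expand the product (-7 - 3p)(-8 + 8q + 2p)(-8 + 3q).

-448 + 616q - 168q² - 80p + 222pq - 72pq² + 48p² - 18p²q

(-7 - 3p)(-8 + 8q + 2p)(-8 + 3q)
= (56 - 56q - 14p + 24p - 24pq - 6p²)(-8 + 3q)    [distributive law]
= (56 - 56q + 10p - 24pq - 6p²)(-8 + 3q)    [combine like terms]
= -448 + 168q + 448q - 168q² - 80p + 30pq + 192pq - 72pq² + 48p² - 18p²q    [distributive law]
= -448 + 616q - 168q² - 80p + 222pq - 72pq² + 48p² - 18p²q    [combine like terms]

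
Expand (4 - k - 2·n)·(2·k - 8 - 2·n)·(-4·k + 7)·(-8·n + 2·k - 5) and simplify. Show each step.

492·k^2·n - 196·k^3 + 870·k^2 - 1578·k·n - 1648·k + 1512·n + 1120 + 504·k·n^2 - 588·n^2 - 48·k^3·n + 16·k^4 - 96·k^2·n^2 + 128·k·n^3 - 224·n^3

(4 - k - 2·n)·(2·k - 8 - 2·n)·(-4·k + 7)·(-8·n + 2·k - 5)
= (8·k - 32 - 8·n - 2·k^2 + 8·k + 2·k·n - 4·k·n + 16·n + 4·n^2)·(-4·k + 7)·(-8·n + 2·k - 5)    [distributive law]
= (16·k - 32 + 8·n - 2·k^2 - 2·k·n + 4·n^2)·(-4·k + 7)·(-8·n + 2·k - 5)    [combine like terms]
= (-64·k^2 + 112·k + 128·k - 224 - 32·k·n + 56·n + 8·k^3 - 14·k^2 + 8·k^2·n - 14·k·n - 16·k·n^2 + 28·n^2)·(-8·n + 2·k - 5)    [distributive law]
= (-78·k^2 + 240·k - 224 - 46·k·n + 56·n + 8·k^3 + 8·k^2·n - 16·k·n^2 + 28·n^2)·(-8·n + 2·k - 5)    [combine like terms]
= 624·k^2·n - 156·k^3 + 390·k^2 - 1920·k·n + 480·k^2 - 1200·k + 1792·n - 448·k + 1120 + 368·k·n^2 - 92·k^2·n + 230·k·n - 448·n^2 + 112·k·n - 280·n - 64·k^3·n + 16·k^4 - 40·k^3 - 64·k^2·n^2 + 16·k^3·n - 40·k^2·n + 128·k·n^3 - 32·k^2·n^2 + 80·k·n^2 - 224·n^3 + 56·k·n^2 - 140·n^2    [distributive law]
= 492·k^2·n - 196·k^3 + 870·k^2 - 1578·k·n - 1648·k + 1512·n + 1120 + 504·k·n^2 - 588·n^2 - 48·k^3·n + 16·k^4 - 96·k^2·n^2 + 128·k·n^3 - 224·n^3    [combine like terms]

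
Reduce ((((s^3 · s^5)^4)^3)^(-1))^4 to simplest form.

s^(-384)

((((s^3 · s^5)^4)^3)^(-1))^4
= (((s^3 · s^5)^4)^3)^(-4)    [power of a power]
= ((s^3 · s^5)^4)^(-12)    [power of a power]
= (s^3 · s^5)^(-48)    [power of a power]
= ((s^3)^(-48)) · ((s^5)^(-48))    [power of a product]
= s^(-144) · ((s^5)^(-48))    [power of a power]
= s^(-144) · s^(-240)    [power of a power]
= s^(-384)    [product of powers]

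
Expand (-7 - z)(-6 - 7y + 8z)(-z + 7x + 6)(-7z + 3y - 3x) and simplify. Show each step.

(-7 - z)(-6 - 7y + 8z)(-z + 7x + 6)(-7z + 3y - 3x)
= (42 + 49y - 56z + 6z + 7yz - 8z²)(-z + 7x + 6)(-7z + 3y - 3x)    [distributive law]
= (42 + 49y - 50z + 7yz - 8z²)(-z + 7x + 6)(-7z + 3y - 3x)    [combine like terms]
= (-42z + 294x + 252 - 49yz + 343xy + 294y + 50z² - 350xz - 300z - 7yz² + 49xyz + 42yz + 8z³ - 56xz² - 48z²)(-7z + 3y - 3x)    [distributive law]
= (-342z + 294x + 252 - 7yz + 343xy + 294y + 2z² - 350xz - 7yz² + 49xyz + 8z³ - 56xz²)(-7z + 3y - 3x)    [combine like terms]
= 2394z² - 1026yz + 1026xz - 2058xz + 882xy - 882x² - 1764z + 756y - 756x + 49yz² - 21y²z + 21xyz - 2401xyz + 1029xy² - 1029x²y - 2058yz + 882y² - 882xy - 14z³ + 6yz² - 6xz² + 2450xz² - 1050xyz + 1050x²z + 49yz³ - 21y²z² + 21xyz² - 343xyz² + 147xy²z - 147x²yz - 56z⁴ + 24yz³ - 24xz³ + 392xz³ - 168xyz² + 168x²z²    [distributive law]
= 2394z² - 3084yz - 1032xz - 882x² - 1764z + 756y - 756x + 55yz² - 21y²z - 3430xyz + 1029xy² - 1029x²y + 882y² - 14z³ + 2444xz² + 1050x²z + 73yz³ - 21y²z² - 490xyz² + 147xy²z - 147x²yz - 56z⁴ + 368xz³ + 168x²z²    [combine like terms]

2394z² - 3084yz - 1032xz - 882x² - 1764z + 756y - 756x + 55yz² - 21y²z - 3430xyz + 1029xy² - 1029x²y + 882y² - 14z³ + 2444xz² + 1050x²z + 73yz³ - 21y²z² - 490xyz² + 147xy²z - 147x²yz - 56z⁴ + 368xz³ + 168x²z²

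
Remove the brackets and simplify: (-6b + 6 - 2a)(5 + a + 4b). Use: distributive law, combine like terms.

(-6b + 6 - 2a)(5 + a + 4b)
= -30b - 6ab - 24b² + 30 + 6a + 24b - 10a - 2a² - 8ab    [distributive law]
= -6b - 14ab - 24b² + 30 - 4a - 2a²    [combine like terms]

-6b - 14ab - 24b² + 30 - 4a - 2a²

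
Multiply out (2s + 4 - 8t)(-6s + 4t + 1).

(2s + 4 - 8t)(-6s + 4t + 1)
= -12s² + 8st + 2s - 24s + 16t + 4 + 48st - 32t² - 8t    [distributive law]
= -12s² + 56st - 22s + 8t + 4 - 32t²    [combine like terms]

-12s² + 56st - 22s + 8t + 4 - 32t²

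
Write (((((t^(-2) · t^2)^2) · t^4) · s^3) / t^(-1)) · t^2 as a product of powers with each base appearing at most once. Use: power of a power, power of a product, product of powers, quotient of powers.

(((((t^(-2) · t^2)^2) · t^4) · s^3) / t^(-1)) · t^2
= ((((((t^(-2))^2) · ((t^2)^2)) · t^4) · s^3) / t^(-1)) · t^2    [power of a product]
= ((((t^(-4) · ((t^2)^2)) · t^4) · s^3) / t^(-1)) · t^2    [power of a power]
= ((((t^(-4) · t^4) · t^4) · s^3) / t^(-1)) · t^2    [power of a power]
= (((t^0 · t^4) · s^3) / t^(-1)) · t^2    [product of powers]
= ((t^4 · s^3) / t^(-1)) · t^2    [product of powers]
= s^3t^7    [quotient of powers; product of powers]

s^3t^7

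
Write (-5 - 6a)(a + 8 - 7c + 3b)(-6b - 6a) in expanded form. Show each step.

408ab + 318a^2 + 240b + 240a - 210bc - 210ac + 90b^2 + 144a^2b + 36a^3 - 252abc - 252a^2c + 108ab^2

(-5 - 6a)(a + 8 - 7c + 3b)(-6b - 6a)
= (-5a - 40 + 35c - 15b - 6a^2 - 48a + 42ac - 18ab)(-6b - 6a)    [distributive law]
= (-53a - 40 + 35c - 15b - 6a^2 + 42ac - 18ab)(-6b - 6a)    [combine like terms]
= 318ab + 318a^2 + 240b + 240a - 210bc - 210ac + 90b^2 + 90ab + 36a^2b + 36a^3 - 252abc - 252a^2c + 108ab^2 + 108a^2b    [distributive law]
= 408ab + 318a^2 + 240b + 240a - 210bc - 210ac + 90b^2 + 144a^2b + 36a^3 - 252abc - 252a^2c + 108ab^2    [combine like terms]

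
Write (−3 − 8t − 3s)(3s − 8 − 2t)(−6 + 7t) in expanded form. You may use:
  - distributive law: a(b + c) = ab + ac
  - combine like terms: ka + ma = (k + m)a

(−3 − 8t − 3s)(3s − 8 − 2t)(−6 + 7t)
= (−9s + 24 + 6t − 24st + 64t + 16t^2 − 9s^2 + 24s + 6st)(−6 + 7t)    [distributive law]
= (15s + 24 + 70t − 18st + 16t^2 − 9s^2)(−6 + 7t)    [combine like terms]
= −90s + 105st − 144 + 168t − 420t + 490t^2 + 108st − 126st^2 − 96t^2 + 112t^3 + 54s^2 − 63s^2t    [distributive law]
= −90s + 213st − 144 − 252t + 394t^2 − 126st^2 + 112t^3 + 54s^2 − 63s^2t    [combine like terms]

−90s + 213st − 144 − 252t + 394t^2 − 126st^2 + 112t^3 + 54s^2 − 63s^2t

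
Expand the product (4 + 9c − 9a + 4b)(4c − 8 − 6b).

(4 + 9c − 9a + 4b)(4c − 8 − 6b)
= 16c − 32 − 24b + 36c^2 − 72c − 54bc − 36ac + 72a + 54ab + 16bc − 32b − 24b^2    [distributive law]
= −56c − 32 − 56b + 36c^2 − 38bc − 36ac + 72a + 54ab − 24b^2    [combine like terms]

−56c − 32 − 56b + 36c^2 − 38bc − 36ac + 72a + 54ab − 24b^2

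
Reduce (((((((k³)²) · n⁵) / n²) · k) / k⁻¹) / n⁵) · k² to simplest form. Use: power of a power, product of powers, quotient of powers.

(((((((k³)²) · n⁵) / n²) · k) / k⁻¹) / n⁵) · k²
= (((((k⁶ · n⁵) / n²) · k) / k⁻¹) / n⁵) · k²    [power of a power]
= k¹⁰n⁻²    [quotient of powers; product of powers]

k¹⁰n⁻²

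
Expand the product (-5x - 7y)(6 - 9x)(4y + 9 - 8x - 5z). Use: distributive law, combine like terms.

(-5x - 7y)(6 - 9x)(4y + 9 - 8x - 5z)
= (-30x + 45x^2 - 42y + 63xy)(4y + 9 - 8x - 5z)    [distributive law]
= -120xy - 270x + 240x^2 + 150xz + 180x^2y + 405x^2 - 360x^3 - 225x^2z - 168y^2 - 378y + 336xy + 210yz + 252xy^2 + 567xy - 504x^2y - 315xyz    [distributive law]
= 783xy - 270x + 645x^2 + 150xz - 324x^2y - 360x^3 - 225x^2z - 168y^2 - 378y + 210yz + 252xy^2 - 315xyz    [combine like terms]

783xy - 270x + 645x^2 + 150xz - 324x^2y - 360x^3 - 225x^2z - 168y^2 - 378y + 210yz + 252xy^2 - 315xyz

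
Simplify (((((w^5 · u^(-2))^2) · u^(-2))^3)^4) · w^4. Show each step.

u^(-72)w^124

(((((w^5 · u^(-2))^2) · u^(-2))^3)^4) · w^4
= ((((w^5 · u^(-2))^2) · u^(-2))^12) · w^4    [power of a power]
= ((((w^5 · u^(-2))^2)^12) · ((u^(-2))^12)) · w^4    [power of a product]
= (((w^5 · u^(-2))^24) · ((u^(-2))^12)) · w^4    [power of a power]
= ((((w^5)^24) · ((u^(-2))^24)) · ((u^(-2))^12)) · w^4    [power of a product]
= ((w^120 · ((u^(-2))^24)) · ((u^(-2))^12)) · w^4    [power of a power]
= ((w^120 · u^(-48)) · ((u^(-2))^12)) · w^4    [power of a power]
= ((w^120 · u^(-48)) · u^(-24)) · w^4    [power of a power]
= u^(-72)w^124    [product of powers]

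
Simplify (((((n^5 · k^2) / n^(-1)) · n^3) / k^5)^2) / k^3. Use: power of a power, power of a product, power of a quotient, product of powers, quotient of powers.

(((((n^5 · k^2) / n^(-1)) · n^3) / k^5)^2) / k^3
= (((((n^5 · k^2) / n^(-1)) · n^3)^2) / ((k^5)^2)) / k^3    [power of a quotient]
= (((((n^5 · k^2) / n^(-1))^2) · ((n^3)^2)) / ((k^5)^2)) / k^3    [power of a product]
= (((((n^5 · k^2)^2) / ((n^(-1))^2)) · ((n^3)^2)) / ((k^5)^2)) / k^3    [power of a quotient]
= ((((((n^5)^2) · ((k^2)^2)) / ((n^(-1))^2)) · ((n^3)^2)) / ((k^5)^2)) / k^3    [power of a product]
= ((((n^10 · ((k^2)^2)) / ((n^(-1))^2)) · ((n^3)^2)) / ((k^5)^2)) / k^3    [power of a power]
= ((((n^10 · k^4) / ((n^(-1))^2)) · ((n^3)^2)) / ((k^5)^2)) / k^3    [power of a power]
= ((((n^10 · k^4) / n^(-2)) · ((n^3)^2)) / ((k^5)^2)) / k^3    [power of a power]
= ((((n^10 · k^4) / n^(-2)) · n^6) / ((k^5)^2)) / k^3    [power of a power]
= ((((n^10 · k^4) / n^(-2)) · n^6) / k^10) / k^3    [power of a power]
= k^(-9)·n^18    [quotient of powers; product of powers]

k^(-9)·n^18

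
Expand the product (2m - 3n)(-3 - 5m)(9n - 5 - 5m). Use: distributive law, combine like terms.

(2m - 3n)(-3 - 5m)(9n - 5 - 5m)
= (-6m - 10m^2 + 9n + 15mn)(9n - 5 - 5m)    [distributive law]
= -54mn + 30m + 30m^2 - 90m^2n + 50m^2 + 50m^3 + 81n^2 - 45n - 45mn + 135mn^2 - 75mn - 75m^2n    [distributive law]
= -174mn + 30m + 80m^2 - 165m^2n + 50m^3 + 81n^2 - 45n + 135mn^2    [combine like terms]

-174mn + 30m + 80m^2 - 165m^2n + 50m^3 + 81n^2 - 45n + 135mn^2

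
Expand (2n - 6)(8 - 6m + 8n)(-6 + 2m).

(2n - 6)(8 - 6m + 8n)(-6 + 2m)
= (16n - 12mn + 16n^2 - 48 + 36m - 48n)(-6 + 2m)    [distributive law]
= (-32n - 12mn + 16n^2 - 48 + 36m)(-6 + 2m)    [combine like terms]
= 192n - 64mn + 72mn - 24m^2n - 96n^2 + 32mn^2 + 288 - 96m - 216m + 72m^2    [distributive law]
= 192n + 8mn - 24m^2n - 96n^2 + 32mn^2 + 288 - 312m + 72m^2    [combine like terms]

192n + 8mn - 24m^2n - 96n^2 + 32mn^2 + 288 - 312m + 72m^2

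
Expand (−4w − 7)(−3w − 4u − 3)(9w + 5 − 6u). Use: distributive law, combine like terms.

(−4w − 7)(−3w − 4u − 3)(9w + 5 − 6u)
= (12w² + 16uw + 12w + 21w + 28u + 21)(9w + 5 − 6u)    [distributive law]
= (12w² + 16uw + 33w + 28u + 21)(9w + 5 − 6u)    [combine like terms]
= 108w³ + 60w² − 72uw² + 144uw² + 80uw − 96u²w + 297w² + 165w − 198uw + 252uw + 140u − 168u² + 189w + 105 − 126u    [distributive law]
= 108w³ + 357w² + 72uw² + 134uw − 96u²w + 354w + 14u − 168u² + 105    [combine like terms]

108w³ + 357w² + 72uw² + 134uw − 96u²w + 354w + 14u − 168u² + 105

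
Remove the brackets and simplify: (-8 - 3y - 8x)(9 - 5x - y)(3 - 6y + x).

-216 + 375y - 168x + 242xy + 88x^2 + 123y^2 - 135xy^2 - 217x^2y - 18y^3 + 40x^3

(-8 - 3y - 8x)(9 - 5x - y)(3 - 6y + x)
= (-72 + 40x + 8y - 27y + 15xy + 3y^2 - 72x + 40x^2 + 8xy)(3 - 6y + x)    [distributive law]
= (-72 - 32x - 19y + 23xy + 3y^2 + 40x^2)(3 - 6y + x)    [combine like terms]
= -216 + 432y - 72x - 96x + 192xy - 32x^2 - 57y + 114y^2 - 19xy + 69xy - 138xy^2 + 23x^2y + 9y^2 - 18y^3 + 3xy^2 + 120x^2 - 240x^2y + 40x^3    [distributive law]
= -216 + 375y - 168x + 242xy + 88x^2 + 123y^2 - 135xy^2 - 217x^2y - 18y^3 + 40x^3    [combine like terms]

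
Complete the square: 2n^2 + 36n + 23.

2(n + 9)^2 - 139

2n^2 + 36n + 23
= 2(n^2 + 18n) + 23    [factor out 2 from the n-terms]
= 2(n^2 + 18n + 81 - 81) + 23    [add and subtract 81 inside the bracket]
= 2(n + 9)^2 - 162 + 23    [perfect-square identity]
= 2(n + 9)^2 - 139    [combine constants]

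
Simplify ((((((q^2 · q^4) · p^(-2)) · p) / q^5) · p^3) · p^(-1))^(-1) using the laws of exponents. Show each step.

p^(-1)q^(-1)

((((((q^2 · q^4) · p^(-2)) · p) / q^5) · p^3) · p^(-1))^(-1)
= ((((((q^2 · q^4) · p^(-2)) · p) / q^5) · p^3)^(-1)) · ((p^(-1))^(-1))    [power of a product]
= ((((((q^2 · q^4) · p^(-2)) · p) / q^5)^(-1)) · ((p^3)^(-1))) · ((p^(-1))^(-1))    [power of a product]
= ((((((q^2 · q^4) · p^(-2)) · p)^(-1)) / ((q^5)^(-1))) · ((p^3)^(-1))) · ((p^(-1))^(-1))    [power of a quotient]
= ((((((q^2 · q^4) · p^(-2))^(-1)) · (p^(-1))) / ((q^5)^(-1))) · ((p^3)^(-1))) · ((p^(-1))^(-1))    [power of a product]
= ((((((q^2 · q^4)^(-1)) · ((p^(-2))^(-1))) · (p^(-1))) / ((q^5)^(-1))) · ((p^3)^(-1))) · ((p^(-1))^(-1))    [power of a product]
= (((((((q^2)^(-1)) · ((q^4)^(-1))) · ((p^(-2))^(-1))) · (p^(-1))) / ((q^5)^(-1))) · ((p^3)^(-1))) · ((p^(-1))^(-1))    [power of a product]
= (((((q^(-2) · ((q^4)^(-1))) · ((p^(-2))^(-1))) · (p^(-1))) / ((q^5)^(-1))) · ((p^3)^(-1))) · ((p^(-1))^(-1))    [power of a power]
= (((((q^(-2) · q^(-4)) · ((p^(-2))^(-1))) · (p^(-1))) / ((q^5)^(-1))) · ((p^3)^(-1))) · ((p^(-1))^(-1))    [power of a power]
= ((((q^(-6) · ((p^(-2))^(-1))) · (p^(-1))) / ((q^5)^(-1))) · ((p^3)^(-1))) · ((p^(-1))^(-1))    [product of powers]
= ((((q^(-6) · p^2) · (p^(-1))) / ((q^5)^(-1))) · ((p^3)^(-1))) · ((p^(-1))^(-1))    [power of a power]
= ((((q^(-6) · p^2) · p^(-1)) / q^(-5)) · ((p^3)^(-1))) · ((p^(-1))^(-1))    [power of a power]
= ((((q^(-6) · p^2) · p^(-1)) / q^(-5)) · p^(-3)) · ((p^(-1))^(-1))    [power of a power]
= ((((q^(-6) · p^2) · p^(-1)) / q^(-5)) · p^(-3)) · p    [power of a power]
= p^(-1)q^(-1)    [quotient of powers; product of powers]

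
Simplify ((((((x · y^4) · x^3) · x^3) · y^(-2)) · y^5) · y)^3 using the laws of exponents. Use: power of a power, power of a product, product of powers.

x^21y^24

((((((x · y^4) · x^3) · x^3) · y^(-2)) · y^5) · y)^3
= ((((((x · y^4) · x^3) · x^3) · y^(-2)) · y^5)^3) · (y^3)    [power of a product]
= ((((((x · y^4) · x^3) · x^3) · y^(-2))^3) · ((y^5)^3)) · (y^3)    [power of a product]
= ((((((x · y^4) · x^3) · x^3)^3) · ((y^(-2))^3)) · ((y^5)^3)) · (y^3)    [power of a product]
= ((((((x · y^4) · x^3)^3) · ((x^3)^3)) · ((y^(-2))^3)) · ((y^5)^3)) · (y^3)    [power of a product]
= ((((((x · y^4)^3) · ((x^3)^3)) · ((x^3)^3)) · ((y^(-2))^3)) · ((y^5)^3)) · (y^3)    [power of a product]
= ((((((x^3) · ((y^4)^3)) · ((x^3)^3)) · ((x^3)^3)) · ((y^(-2))^3)) · ((y^5)^3)) · (y^3)    [power of a product]
= (((((x^3 · y^12) · ((x^3)^3)) · ((x^3)^3)) · ((y^(-2))^3)) · ((y^5)^3)) · (y^3)    [power of a power]
= (((((x^3 · y^12) · x^9) · ((x^3)^3)) · ((y^(-2))^3)) · ((y^5)^3)) · (y^3)    [power of a power]
= (((((x^3 · y^12) · x^9) · x^9) · ((y^(-2))^3)) · ((y^5)^3)) · (y^3)    [power of a power]
= (((((x^3 · y^12) · x^9) · x^9) · y^(-6)) · ((y^5)^3)) · (y^3)    [power of a power]
= (((((x^3 · y^12) · x^9) · x^9) · y^(-6)) · y^15) · (y^3)    [power of a power]
= x^21y^24    [product of powers]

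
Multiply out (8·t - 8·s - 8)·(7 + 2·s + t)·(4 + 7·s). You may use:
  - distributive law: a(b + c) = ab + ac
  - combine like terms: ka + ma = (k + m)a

192·t + 368·s·t + 56·s²·t + 32·t² + 56·s·t² - 680·s - 568·s² - 112·s³ - 224

(8·t - 8·s - 8)·(7 + 2·s + t)·(4 + 7·s)
= (56·t + 16·s·t + 8·t² - 56·s - 16·s² - 8·s·t - 56 - 16·s - 8·t)·(4 + 7·s)    [distributive law]
= (48·t + 8·s·t + 8·t² - 72·s - 16·s² - 56)·(4 + 7·s)    [combine like terms]
= 192·t + 336·s·t + 32·s·t + 56·s²·t + 32·t² + 56·s·t² - 288·s - 504·s² - 64·s² - 112·s³ - 224 - 392·s    [distributive law]
= 192·t + 368·s·t + 56·s²·t + 32·t² + 56·s·t² - 680·s - 568·s² - 112·s³ - 224    [combine like terms]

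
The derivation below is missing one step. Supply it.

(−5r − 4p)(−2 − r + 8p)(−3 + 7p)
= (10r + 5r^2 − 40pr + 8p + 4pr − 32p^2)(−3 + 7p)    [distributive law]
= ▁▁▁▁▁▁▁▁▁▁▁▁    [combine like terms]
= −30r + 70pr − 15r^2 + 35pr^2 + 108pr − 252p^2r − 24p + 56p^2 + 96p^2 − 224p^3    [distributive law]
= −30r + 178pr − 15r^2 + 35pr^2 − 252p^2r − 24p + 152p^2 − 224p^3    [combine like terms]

By combine like terms:

(10r + 5r^2 − 36pr + 8p − 32p^2)(−3 + 7p)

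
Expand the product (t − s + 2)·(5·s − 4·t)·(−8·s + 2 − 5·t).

(t − s + 2)·(5·s − 4·t)·(−8·s + 2 − 5·t)
= (5·s·t − 4·t^2 − 5·s^2 + 4·s·t + 10·s − 8·t)·(−8·s + 2 − 5·t)    [distributive law]
= (9·s·t − 4·t^2 − 5·s^2 + 10·s − 8·t)·(−8·s + 2 − 5·t)    [combine like terms]
= −72·s^2·t + 18·s·t − 45·s·t^2 + 32·s·t^2 − 8·t^2 + 20·t^3 + 40·s^3 − 10·s^2 + 25·s^2·t − 80·s^2 + 20·s − 50·s·t + 64·s·t − 16·t + 40·t^2    [distributive law]
= −47·s^2·t + 32·s·t − 13·s·t^2 + 32·t^2 + 20·t^3 + 40·s^3 − 90·s^2 + 20·s − 16·t    [combine like terms]

−47·s^2·t + 32·s·t − 13·s·t^2 + 32·t^2 + 20·t^3 + 40·s^3 − 90·s^2 + 20·s − 16·t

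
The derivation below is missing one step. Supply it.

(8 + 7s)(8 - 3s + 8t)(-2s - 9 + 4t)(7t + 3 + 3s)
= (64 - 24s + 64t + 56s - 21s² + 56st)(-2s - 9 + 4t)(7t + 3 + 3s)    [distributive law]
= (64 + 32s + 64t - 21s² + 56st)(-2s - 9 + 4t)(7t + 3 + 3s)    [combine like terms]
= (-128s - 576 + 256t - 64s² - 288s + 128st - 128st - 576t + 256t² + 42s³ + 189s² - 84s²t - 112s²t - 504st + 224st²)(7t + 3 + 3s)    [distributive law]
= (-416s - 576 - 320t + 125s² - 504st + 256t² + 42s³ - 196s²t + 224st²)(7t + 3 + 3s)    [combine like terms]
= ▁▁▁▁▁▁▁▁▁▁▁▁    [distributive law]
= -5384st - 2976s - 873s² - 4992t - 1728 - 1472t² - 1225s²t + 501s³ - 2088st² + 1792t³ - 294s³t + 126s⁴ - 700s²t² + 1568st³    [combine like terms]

Applying distributive law to the line above:

-2912st - 1248s - 1248s² - 4032t - 1728 - 1728s - 2240t² - 960t - 960st + 875s²t + 375s² + 375s³ - 3528st² - 1512st - 1512s²t + 1792t³ + 768t² + 768st² + 294s³t + 126s³ + 126s⁴ - 1372s²t² - 588s²t - 588s³t + 1568st³ + 672st² + 672s²t²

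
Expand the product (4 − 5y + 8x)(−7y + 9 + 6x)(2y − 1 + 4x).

−181y^2 + 145y − 14xy − 36 + 48x + 336x^2 + 70y^3 − 32xy^2 − 248x^2y + 192x^3

(4 − 5y + 8x)(−7y + 9 + 6x)(2y − 1 + 4x)
= (−28y + 36 + 24x + 35y^2 − 45y − 30xy − 56xy + 72x + 48x^2)(2y − 1 + 4x)    [distributive law]
= (−73y + 36 + 96x + 35y^2 − 86xy + 48x^2)(2y − 1 + 4x)    [combine like terms]
= −146y^2 + 73y − 292xy + 72y − 36 + 144x + 192xy − 96x + 384x^2 + 70y^3 − 35y^2 + 140xy^2 − 172xy^2 + 86xy − 344x^2y + 96x^2y − 48x^2 + 192x^3    [distributive law]
= −181y^2 + 145y − 14xy − 36 + 48x + 336x^2 + 70y^3 − 32xy^2 − 248x^2y + 192x^3    [combine like terms]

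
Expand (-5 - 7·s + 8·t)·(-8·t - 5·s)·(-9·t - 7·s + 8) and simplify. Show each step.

-872·t² - 377·s·t + 320·t + 105·s² + 200·s + 304·s·t² - 427·s²·t - 245·s³ + 576·t³

(-5 - 7·s + 8·t)·(-8·t - 5·s)·(-9·t - 7·s + 8)
= (40·t + 25·s + 56·s·t + 35·s² - 64·t² - 40·s·t)·(-9·t - 7·s + 8)    [distributive law]
= (40·t + 25·s + 16·s·t + 35·s² - 64·t²)·(-9·t - 7·s + 8)    [combine like terms]
= -360·t² - 280·s·t + 320·t - 225·s·t - 175·s² + 200·s - 144·s·t² - 112·s²·t + 128·s·t - 315·s²·t - 245·s³ + 280·s² + 576·t³ + 448·s·t² - 512·t²    [distributive law]
= -872·t² - 377·s·t + 320·t + 105·s² + 200·s + 304·s·t² - 427·s²·t - 245·s³ + 576·t³    [combine like terms]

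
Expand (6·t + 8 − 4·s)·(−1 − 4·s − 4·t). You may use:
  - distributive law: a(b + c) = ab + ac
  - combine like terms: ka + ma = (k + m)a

(6·t + 8 − 4·s)·(−1 − 4·s − 4·t)
= −6·t − 24·s·t − 24·t^2 − 8 − 32·s − 32·t + 4·s + 16·s^2 + 16·s·t    [distributive law]
= −38·t − 8·s·t − 24·t^2 − 8 − 28·s + 16·s^2    [combine like terms]

−38·t − 8·s·t − 24·t^2 − 8 − 28·s + 16·s^2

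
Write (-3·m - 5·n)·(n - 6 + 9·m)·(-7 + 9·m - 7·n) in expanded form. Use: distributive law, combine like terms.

(-3·m - 5·n)·(n - 6 + 9·m)·(-7 + 9·m - 7·n)
= (-3·m·n + 18·m - 27·m² - 5·n² + 30·n - 45·m·n)·(-7 + 9·m - 7·n)    [distributive law]
= (-48·m·n + 18·m - 27·m² - 5·n² + 30·n)·(-7 + 9·m - 7·n)    [combine like terms]
= 336·m·n - 432·m²·n + 336·m·n² - 126·m + 162·m² - 126·m·n + 189·m² - 243·m³ + 189·m²·n + 35·n² - 45·m·n² + 35·n³ - 210·n + 270·m·n - 210·n²    [distributive law]
= 480·m·n - 243·m²·n + 291·m·n² - 126·m + 351·m² - 243·m³ - 175·n² + 35·n³ - 210·n    [combine like terms]

480·m·n - 243·m²·n + 291·m·n² - 126·m + 351·m² - 243·m³ - 175·n² + 35·n³ - 210·n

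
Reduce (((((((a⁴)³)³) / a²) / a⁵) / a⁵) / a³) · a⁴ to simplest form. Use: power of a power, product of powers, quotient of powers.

(((((((a⁴)³)³) / a²) / a⁵) / a⁵) / a³) · a⁴
= ((((((a⁴)⁹) / a²) / a⁵) / a⁵) / a³) · a⁴    [power of a power]
= ((((a³⁶ / a²) / a⁵) / a⁵) / a³) · a⁴    [power of a power]
= (((a³⁴ / a⁵) / a⁵) / a³) · a⁴    [quotient of powers]
= ((a²⁹ / a⁵) / a³) · a⁴    [quotient of powers]
= (a²⁴ / a³) · a⁴    [quotient of powers]
= a²¹ · a⁴    [quotient of powers]
= a²⁵    [product of powers]

a²⁵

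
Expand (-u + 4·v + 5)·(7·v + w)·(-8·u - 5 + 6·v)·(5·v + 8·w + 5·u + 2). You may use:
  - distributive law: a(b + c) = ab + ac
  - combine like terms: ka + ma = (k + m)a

-1050·u²·v² + 298·u²·v·w + 280·u³·v - 1113·u²·v - 1407·u·v² - 2161·u·v·w - 1365·u·v - 490·u·v³ - 2198·u·v²·w + 64·u²·w² + 40·u³·w - 159·u²·w - 280·u·w² - 195·u·w - 304·u·v·w² + 686·v³ + 658·v²·w - 735·v² + 840·v⁴ + 1464·v³·w + 80·v·w² - 1505·v·w + 192·v²·w² - 350·v - 200·w² - 50·w

(-u + 4·v + 5)·(7·v + w)·(-8·u - 5 + 6·v)·(5·v + 8·w + 5·u + 2)
= (-7·u·v - u·w + 28·v² + 4·v·w + 35·v + 5·w)·(-8·u - 5 + 6·v)·(5·v + 8·w + 5·u + 2)    [distributive law]
= (56·u²·v + 35·u·v - 42·u·v² + 8·u²·w + 5·u·w - 6·u·v·w - 224·u·v² - 140·v² + 168·v³ - 32·u·v·w - 20·v·w + 24·v²·w - 280·u·v - 175·v + 210·v² - 40·u·w - 25·w + 30·v·w)·(5·v + 8·w + 5·u + 2)    [distributive law]
= (56·u²·v - 245·u·v - 266·u·v² + 8·u²·w - 35·u·w - 38·u·v·w + 70·v² + 168·v³ + 10·v·w + 24·v²·w - 175·v - 25·w)·(5·v + 8·w + 5·u + 2)    [combine like terms]
= 280·u²·v² + 448·u²·v·w + 280·u³·v + 112·u²·v - 1225·u·v² - 1960·u·v·w - 1225·u²·v - 490·u·v - 1330·u·v³ - 2128·u·v²·w - 1330·u²·v² - 532·u·v² + 40·u²·v·w + 64·u²·w² + 40·u³·w + 16·u²·w - 175·u·v·w - 280·u·w² - 175·u²·w - 70·u·w - 190·u·v²·w - 304·u·v·w² - 190·u²·v·w - 76·u·v·w + 350·v³ + 560·v²·w + 350·u·v² + 140·v² + 840·v⁴ + 1344·v³·w + 840·u·v³ + 336·v³ + 50·v²·w + 80·v·w² + 50·u·v·w + 20·v·w + 120·v³·w + 192·v²·w² + 120·u·v²·w + 48·v²·w - 875·v² - 1400·v·w - 875·u·v - 350·v - 125·v·w - 200·w² - 125·u·w - 50·w    [distributive law]
= -1050·u²·v² + 298·u²·v·w + 280·u³·v - 1113·u²·v - 1407·u·v² - 2161·u·v·w - 1365·u·v - 490·u·v³ - 2198·u·v²·w + 64·u²·w² + 40·u³·w - 159·u²·w - 280·u·w² - 195·u·w - 304·u·v·w² + 686·v³ + 658·v²·w - 735·v² + 840·v⁴ + 1464·v³·w + 80·v·w² - 1505·v·w + 192·v²·w² - 350·v - 200·w² - 50·w    [combine like terms]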